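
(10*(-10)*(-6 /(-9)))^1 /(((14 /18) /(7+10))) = -10200 /7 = -1457.14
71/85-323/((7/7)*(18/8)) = -142.72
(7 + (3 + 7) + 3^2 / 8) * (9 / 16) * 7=9135 / 128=71.37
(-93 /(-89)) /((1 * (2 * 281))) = 0.00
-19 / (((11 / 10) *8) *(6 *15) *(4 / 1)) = -19 / 3168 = -0.01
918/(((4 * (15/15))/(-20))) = -4590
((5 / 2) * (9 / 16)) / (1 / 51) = 2295 / 32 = 71.72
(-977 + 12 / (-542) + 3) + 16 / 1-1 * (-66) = -241738 / 271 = -892.02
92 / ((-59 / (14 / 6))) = -644 / 177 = -3.64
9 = 9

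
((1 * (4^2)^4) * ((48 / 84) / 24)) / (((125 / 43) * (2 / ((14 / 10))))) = 704512 / 1875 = 375.74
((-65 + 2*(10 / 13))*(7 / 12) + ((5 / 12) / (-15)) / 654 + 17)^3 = -230046550806594859219 / 28672846135285248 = -8023.15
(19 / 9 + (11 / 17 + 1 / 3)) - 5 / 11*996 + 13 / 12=-3019655 / 6732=-448.55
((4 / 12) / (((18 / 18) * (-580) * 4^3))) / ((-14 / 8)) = 1 / 194880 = 0.00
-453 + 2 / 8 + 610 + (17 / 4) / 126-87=35423 / 504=70.28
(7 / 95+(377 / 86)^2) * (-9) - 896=-751533763 / 702620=-1069.62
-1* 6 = -6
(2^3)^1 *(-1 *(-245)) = 1960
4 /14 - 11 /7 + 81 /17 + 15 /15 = 533 /119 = 4.48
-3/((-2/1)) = 3/2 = 1.50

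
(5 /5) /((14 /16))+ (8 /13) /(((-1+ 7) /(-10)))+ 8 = 2216 /273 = 8.12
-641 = -641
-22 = -22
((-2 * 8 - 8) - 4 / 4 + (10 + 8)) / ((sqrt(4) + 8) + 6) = -7 / 16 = -0.44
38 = 38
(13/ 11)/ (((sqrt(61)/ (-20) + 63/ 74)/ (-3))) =-1398600/ 265177-82140 * sqrt(61)/ 265177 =-7.69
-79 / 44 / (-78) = 79 / 3432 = 0.02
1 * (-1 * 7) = -7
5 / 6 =0.83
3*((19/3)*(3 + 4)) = 133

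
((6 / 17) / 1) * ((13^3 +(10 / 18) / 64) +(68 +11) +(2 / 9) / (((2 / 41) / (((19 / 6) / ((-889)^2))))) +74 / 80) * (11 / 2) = 171025289529457 / 38694116160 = 4419.93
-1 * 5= -5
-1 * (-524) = 524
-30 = -30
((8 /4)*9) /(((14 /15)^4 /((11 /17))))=5011875 /326536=15.35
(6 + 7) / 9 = 13 / 9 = 1.44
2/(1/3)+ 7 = 13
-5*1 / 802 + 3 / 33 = 747 / 8822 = 0.08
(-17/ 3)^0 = 1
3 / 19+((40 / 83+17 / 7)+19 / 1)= 243613 / 11039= 22.07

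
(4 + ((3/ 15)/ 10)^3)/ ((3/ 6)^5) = 2000004/ 15625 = 128.00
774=774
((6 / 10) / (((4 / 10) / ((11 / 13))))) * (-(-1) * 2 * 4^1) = 132 / 13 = 10.15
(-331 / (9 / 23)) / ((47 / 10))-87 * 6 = -701.98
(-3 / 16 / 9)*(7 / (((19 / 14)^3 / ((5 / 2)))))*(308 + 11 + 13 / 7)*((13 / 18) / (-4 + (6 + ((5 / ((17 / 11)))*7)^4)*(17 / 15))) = -87862986575 / 775018840958172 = -0.00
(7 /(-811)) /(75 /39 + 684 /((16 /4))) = -91 /1823128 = -0.00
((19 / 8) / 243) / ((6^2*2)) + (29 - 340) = -43530029 / 139968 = -311.00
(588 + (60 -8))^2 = 409600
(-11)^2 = 121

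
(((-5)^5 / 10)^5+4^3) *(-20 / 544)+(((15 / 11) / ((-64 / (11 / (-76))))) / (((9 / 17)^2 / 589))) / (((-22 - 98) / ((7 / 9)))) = 2780914306579839199 / 25380864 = 109567361717.07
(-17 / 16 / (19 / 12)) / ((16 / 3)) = -153 / 1216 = -0.13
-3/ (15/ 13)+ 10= 37/ 5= 7.40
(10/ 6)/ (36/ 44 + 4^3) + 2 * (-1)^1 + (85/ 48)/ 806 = -1754813/ 889824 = -1.97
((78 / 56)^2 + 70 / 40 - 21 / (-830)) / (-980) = -1208827 / 318852800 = -0.00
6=6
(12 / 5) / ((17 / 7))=84 / 85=0.99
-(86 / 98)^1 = -43 / 49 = -0.88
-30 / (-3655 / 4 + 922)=-40 / 11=-3.64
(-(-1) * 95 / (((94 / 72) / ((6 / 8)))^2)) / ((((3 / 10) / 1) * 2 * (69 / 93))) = 3578175 / 50807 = 70.43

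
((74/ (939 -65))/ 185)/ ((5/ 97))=97/ 10925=0.01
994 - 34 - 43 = 917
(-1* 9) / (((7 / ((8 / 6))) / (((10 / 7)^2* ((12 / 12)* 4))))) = -4800 / 343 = -13.99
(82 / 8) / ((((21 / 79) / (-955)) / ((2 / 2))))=-3093245 / 84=-36824.35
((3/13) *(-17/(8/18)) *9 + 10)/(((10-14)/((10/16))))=10.85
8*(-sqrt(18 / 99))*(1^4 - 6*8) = 376*sqrt(22) / 11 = 160.33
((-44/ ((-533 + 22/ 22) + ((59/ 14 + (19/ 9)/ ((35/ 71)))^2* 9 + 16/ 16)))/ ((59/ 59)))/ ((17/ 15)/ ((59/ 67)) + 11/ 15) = -143104500/ 780388841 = -0.18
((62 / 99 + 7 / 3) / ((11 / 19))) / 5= 5567 / 5445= 1.02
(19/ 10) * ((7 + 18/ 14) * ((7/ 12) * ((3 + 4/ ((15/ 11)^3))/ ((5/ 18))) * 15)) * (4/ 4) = 8512399/ 3750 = 2269.97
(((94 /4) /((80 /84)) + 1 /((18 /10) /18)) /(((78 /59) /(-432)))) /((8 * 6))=-245499 /1040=-236.06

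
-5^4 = -625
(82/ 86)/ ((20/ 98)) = 2009/ 430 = 4.67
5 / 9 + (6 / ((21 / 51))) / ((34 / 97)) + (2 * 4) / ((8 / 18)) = 3788 / 63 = 60.13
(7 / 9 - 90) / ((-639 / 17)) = 13651 / 5751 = 2.37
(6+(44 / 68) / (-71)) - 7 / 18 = 121709 / 21726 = 5.60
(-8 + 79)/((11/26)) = 1846/11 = 167.82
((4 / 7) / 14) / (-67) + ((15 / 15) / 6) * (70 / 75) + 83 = 12284896 / 147735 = 83.15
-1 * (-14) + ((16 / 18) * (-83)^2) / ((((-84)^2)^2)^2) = 14.00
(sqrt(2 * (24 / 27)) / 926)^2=4 / 1929321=0.00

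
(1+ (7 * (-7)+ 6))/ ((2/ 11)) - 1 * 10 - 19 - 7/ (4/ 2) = -527/ 2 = -263.50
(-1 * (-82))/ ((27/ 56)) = 4592/ 27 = 170.07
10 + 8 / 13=138 / 13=10.62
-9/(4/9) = -81/4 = -20.25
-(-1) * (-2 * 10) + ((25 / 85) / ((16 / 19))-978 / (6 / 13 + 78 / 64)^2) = -16215745747 / 44299824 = -366.05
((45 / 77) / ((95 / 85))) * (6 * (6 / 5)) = 5508 / 1463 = 3.76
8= 8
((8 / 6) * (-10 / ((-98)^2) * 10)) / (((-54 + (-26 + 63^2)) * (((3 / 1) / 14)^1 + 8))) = -40 / 92040963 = -0.00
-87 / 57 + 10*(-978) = -185849 / 19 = -9781.53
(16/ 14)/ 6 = 4/ 21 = 0.19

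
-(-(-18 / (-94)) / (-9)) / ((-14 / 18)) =9 / 329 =0.03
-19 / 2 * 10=-95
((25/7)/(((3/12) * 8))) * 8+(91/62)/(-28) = 24709/1736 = 14.23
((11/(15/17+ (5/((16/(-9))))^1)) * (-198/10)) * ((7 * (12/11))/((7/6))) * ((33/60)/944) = 111078/258125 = 0.43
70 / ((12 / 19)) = 665 / 6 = 110.83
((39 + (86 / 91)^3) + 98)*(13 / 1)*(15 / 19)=1558129245 / 1101373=1414.72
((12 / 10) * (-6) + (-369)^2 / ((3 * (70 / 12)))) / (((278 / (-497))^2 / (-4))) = -1920106818 / 19321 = -99379.27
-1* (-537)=537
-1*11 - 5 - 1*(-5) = -11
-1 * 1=-1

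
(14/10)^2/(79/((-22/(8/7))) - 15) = -3773/36775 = -0.10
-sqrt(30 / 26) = -sqrt(195) / 13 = -1.07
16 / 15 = 1.07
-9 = -9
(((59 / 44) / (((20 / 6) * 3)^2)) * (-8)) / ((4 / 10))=-59 / 220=-0.27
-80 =-80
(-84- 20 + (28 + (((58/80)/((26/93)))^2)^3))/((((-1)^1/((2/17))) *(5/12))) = -866041812503512242387/13444014571520000000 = -64.42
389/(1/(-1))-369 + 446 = -312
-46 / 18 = -23 / 9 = -2.56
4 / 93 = 0.04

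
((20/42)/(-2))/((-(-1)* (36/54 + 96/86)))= -43/322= -0.13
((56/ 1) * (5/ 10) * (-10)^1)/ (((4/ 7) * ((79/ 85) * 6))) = -20825/ 237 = -87.87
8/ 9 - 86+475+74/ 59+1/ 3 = 391.48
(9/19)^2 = 81/361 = 0.22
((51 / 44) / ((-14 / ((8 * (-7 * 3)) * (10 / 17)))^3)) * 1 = 1296000 / 3179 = 407.68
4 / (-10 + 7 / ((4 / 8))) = 1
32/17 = 1.88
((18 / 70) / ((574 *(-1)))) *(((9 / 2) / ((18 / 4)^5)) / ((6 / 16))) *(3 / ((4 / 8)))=-128 / 7322805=-0.00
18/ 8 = 9/ 4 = 2.25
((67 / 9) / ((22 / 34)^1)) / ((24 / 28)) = 7973 / 594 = 13.42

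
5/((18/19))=95/18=5.28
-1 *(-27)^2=-729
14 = 14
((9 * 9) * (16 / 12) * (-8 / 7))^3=-644972544 / 343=-1880386.43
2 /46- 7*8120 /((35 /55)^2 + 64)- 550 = -256759377 /179239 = -1432.50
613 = 613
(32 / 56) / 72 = 1 / 126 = 0.01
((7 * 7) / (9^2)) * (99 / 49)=11 / 9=1.22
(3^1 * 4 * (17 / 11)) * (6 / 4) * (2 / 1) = 612 / 11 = 55.64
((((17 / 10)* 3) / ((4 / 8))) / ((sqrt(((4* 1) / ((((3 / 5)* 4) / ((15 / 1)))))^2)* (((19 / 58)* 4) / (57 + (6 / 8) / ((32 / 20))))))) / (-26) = -2719881 / 3952000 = -0.69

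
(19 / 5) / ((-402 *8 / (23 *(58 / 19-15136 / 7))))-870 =-15220351 / 18760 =-811.32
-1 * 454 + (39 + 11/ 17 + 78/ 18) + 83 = -327.02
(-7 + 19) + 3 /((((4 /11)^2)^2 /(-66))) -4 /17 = -24615203 /2176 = -11312.13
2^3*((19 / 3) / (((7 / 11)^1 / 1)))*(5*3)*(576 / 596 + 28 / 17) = 55343200 / 17731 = 3121.27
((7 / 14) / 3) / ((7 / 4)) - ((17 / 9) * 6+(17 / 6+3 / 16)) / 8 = -4567 / 2688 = -1.70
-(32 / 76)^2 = -64 / 361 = -0.18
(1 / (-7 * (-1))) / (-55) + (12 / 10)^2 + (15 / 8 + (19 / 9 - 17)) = -1604501 / 138600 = -11.58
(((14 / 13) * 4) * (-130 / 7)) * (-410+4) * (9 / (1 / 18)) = 5261760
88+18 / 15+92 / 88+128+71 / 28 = 340003 / 1540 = 220.78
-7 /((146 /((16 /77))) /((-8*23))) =1.83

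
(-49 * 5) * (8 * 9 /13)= -17640 /13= -1356.92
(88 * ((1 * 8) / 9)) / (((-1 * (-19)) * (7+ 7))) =352 / 1197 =0.29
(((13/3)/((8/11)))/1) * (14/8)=1001/96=10.43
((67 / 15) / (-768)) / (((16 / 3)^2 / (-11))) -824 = -270007583 / 327680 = -824.00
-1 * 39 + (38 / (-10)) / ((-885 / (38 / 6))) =-517364 / 13275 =-38.97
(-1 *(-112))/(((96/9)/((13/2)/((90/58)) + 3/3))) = 3269/60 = 54.48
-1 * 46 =-46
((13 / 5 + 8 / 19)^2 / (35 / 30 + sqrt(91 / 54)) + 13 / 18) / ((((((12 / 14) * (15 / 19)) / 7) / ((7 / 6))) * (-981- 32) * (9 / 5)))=8952619333 / 42093189000- 4036081 * sqrt(546) / 389751750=-0.03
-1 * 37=-37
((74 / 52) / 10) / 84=37 / 21840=0.00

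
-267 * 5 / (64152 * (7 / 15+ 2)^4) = -278125 / 494778504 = -0.00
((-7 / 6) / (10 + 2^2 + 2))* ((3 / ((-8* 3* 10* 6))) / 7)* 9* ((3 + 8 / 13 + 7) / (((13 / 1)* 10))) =69 / 4326400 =0.00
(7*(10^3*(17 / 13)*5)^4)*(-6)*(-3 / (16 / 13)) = 411079921875000000000 / 2197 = 187109659478834774.69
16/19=0.84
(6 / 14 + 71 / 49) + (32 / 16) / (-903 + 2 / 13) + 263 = 152333249 / 575113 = 264.88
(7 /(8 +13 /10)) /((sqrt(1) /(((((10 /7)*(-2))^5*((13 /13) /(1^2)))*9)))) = -96000000 /74431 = -1289.79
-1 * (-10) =10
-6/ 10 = -3/ 5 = -0.60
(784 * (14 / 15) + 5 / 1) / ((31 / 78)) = 1853.72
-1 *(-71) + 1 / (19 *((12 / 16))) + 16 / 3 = 4355 / 57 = 76.40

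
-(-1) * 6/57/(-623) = -2/11837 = -0.00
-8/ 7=-1.14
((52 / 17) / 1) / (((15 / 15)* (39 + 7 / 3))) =39 / 527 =0.07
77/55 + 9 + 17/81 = 4297/405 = 10.61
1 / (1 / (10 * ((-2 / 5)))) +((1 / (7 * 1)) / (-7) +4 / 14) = -183 / 49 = -3.73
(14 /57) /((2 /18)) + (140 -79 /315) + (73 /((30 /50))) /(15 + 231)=142.45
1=1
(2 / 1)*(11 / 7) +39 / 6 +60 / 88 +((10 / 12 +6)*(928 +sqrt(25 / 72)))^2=40263602.76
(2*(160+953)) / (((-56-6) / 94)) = -104622 / 31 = -3374.90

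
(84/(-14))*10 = -60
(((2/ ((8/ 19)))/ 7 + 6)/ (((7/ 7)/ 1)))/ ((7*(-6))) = -187/ 1176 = -0.16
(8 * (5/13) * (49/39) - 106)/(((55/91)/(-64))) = 23198336/2145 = 10815.08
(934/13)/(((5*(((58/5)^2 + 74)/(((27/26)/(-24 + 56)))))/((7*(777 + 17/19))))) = 543552975/44645744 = 12.17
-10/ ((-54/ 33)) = 55/ 9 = 6.11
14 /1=14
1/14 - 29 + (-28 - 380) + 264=-2421/14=-172.93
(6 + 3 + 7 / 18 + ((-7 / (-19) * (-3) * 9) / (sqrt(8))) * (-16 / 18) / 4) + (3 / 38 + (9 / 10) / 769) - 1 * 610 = -789692251 / 1314990 + 21 * sqrt(2) / 38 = -599.75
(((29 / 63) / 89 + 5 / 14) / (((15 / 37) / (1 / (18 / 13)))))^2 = 3819300215809 / 9167451728400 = 0.42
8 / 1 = 8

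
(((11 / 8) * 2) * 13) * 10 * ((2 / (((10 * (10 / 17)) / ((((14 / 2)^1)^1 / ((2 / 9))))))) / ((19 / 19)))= 153153 / 40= 3828.82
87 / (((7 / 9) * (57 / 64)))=16704 / 133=125.59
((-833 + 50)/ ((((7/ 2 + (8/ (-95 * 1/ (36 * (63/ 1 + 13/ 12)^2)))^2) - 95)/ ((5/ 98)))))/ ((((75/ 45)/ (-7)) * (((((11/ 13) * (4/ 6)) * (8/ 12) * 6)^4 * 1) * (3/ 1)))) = 16348104334575/ 1174421027322640756736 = 0.00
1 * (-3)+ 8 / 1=5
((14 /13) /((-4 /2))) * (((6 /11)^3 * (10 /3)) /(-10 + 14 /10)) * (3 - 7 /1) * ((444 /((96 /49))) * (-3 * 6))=411188400 /744029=552.65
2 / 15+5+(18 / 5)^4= 173.09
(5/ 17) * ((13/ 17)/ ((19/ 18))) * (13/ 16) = 7605/ 43928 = 0.17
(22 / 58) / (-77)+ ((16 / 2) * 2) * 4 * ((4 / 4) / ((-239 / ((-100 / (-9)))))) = -1301351 / 436653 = -2.98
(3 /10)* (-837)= -2511 /10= -251.10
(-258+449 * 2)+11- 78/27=5833/9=648.11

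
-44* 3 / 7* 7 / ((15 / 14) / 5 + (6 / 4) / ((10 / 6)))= -1540 / 13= -118.46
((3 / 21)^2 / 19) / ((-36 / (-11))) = 11 / 33516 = 0.00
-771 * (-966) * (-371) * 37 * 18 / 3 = -61342064532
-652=-652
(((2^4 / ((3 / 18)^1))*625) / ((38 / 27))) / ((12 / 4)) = 270000 / 19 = 14210.53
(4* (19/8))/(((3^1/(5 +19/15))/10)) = 1786/9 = 198.44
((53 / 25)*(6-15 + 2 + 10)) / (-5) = -159 / 125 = -1.27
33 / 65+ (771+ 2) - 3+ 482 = 81413 / 65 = 1252.51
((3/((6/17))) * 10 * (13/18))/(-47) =-1105/846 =-1.31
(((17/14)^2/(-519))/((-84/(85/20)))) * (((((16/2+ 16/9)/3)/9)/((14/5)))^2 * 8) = 29723650/1545223697451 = 0.00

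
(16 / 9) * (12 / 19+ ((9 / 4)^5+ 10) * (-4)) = -1313419 / 2736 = -480.05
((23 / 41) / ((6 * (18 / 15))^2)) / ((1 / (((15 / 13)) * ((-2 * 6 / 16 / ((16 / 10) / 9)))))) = -14375 / 272896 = -0.05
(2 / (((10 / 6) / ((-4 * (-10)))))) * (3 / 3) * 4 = 192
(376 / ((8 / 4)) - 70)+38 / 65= 7708 / 65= 118.58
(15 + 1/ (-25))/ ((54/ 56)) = 15.51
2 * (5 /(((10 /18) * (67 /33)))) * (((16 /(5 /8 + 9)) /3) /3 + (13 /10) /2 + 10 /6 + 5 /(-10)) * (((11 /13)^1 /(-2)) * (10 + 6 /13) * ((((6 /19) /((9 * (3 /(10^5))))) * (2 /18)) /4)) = -103743860000 /40660893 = -2551.44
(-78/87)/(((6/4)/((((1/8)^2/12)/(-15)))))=13/250560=0.00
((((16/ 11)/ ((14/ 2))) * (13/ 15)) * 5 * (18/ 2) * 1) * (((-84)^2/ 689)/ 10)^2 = 85349376/ 10042175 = 8.50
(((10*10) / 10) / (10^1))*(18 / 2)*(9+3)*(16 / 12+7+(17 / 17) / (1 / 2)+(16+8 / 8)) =2952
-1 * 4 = -4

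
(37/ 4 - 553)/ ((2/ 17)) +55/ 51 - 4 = -1886917/ 408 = -4624.80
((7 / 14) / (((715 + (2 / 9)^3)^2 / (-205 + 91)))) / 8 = -30292137 / 2173554120392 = -0.00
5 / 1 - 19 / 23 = 96 / 23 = 4.17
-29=-29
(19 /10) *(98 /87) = 931 /435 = 2.14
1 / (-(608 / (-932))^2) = -54289 / 23104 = -2.35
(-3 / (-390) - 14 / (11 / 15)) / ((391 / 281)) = -7668209 / 559130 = -13.71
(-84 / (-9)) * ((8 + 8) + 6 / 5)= 2408 / 15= 160.53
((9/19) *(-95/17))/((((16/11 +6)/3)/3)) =-4455/1394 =-3.20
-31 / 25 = -1.24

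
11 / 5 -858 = -4279 / 5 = -855.80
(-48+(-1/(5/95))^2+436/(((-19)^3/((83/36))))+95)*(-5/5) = -25177201/61731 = -407.85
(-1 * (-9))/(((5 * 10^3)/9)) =81/5000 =0.02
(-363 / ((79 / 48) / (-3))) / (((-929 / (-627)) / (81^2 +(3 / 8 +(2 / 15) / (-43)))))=46234883982474 / 15779065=2930140.92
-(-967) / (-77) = -967 / 77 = -12.56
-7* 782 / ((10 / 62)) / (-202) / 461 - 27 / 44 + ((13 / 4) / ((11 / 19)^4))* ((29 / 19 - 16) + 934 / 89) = -34996616720617 / 303356322445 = -115.36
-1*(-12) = 12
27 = 27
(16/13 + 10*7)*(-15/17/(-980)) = 1389/21658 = 0.06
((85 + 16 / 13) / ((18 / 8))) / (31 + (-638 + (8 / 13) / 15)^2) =1457300 / 15477036379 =0.00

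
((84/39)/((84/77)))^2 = 5929/1521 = 3.90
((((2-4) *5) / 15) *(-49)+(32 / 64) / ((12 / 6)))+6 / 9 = 403 / 12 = 33.58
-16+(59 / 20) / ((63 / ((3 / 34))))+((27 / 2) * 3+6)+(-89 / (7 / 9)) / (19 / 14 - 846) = 1034766947 / 33772200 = 30.64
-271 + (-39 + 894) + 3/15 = 2921/5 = 584.20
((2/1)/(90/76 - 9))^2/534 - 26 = -26.00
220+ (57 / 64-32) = 12089 / 64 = 188.89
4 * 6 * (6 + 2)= 192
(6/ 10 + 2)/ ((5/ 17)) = 221/ 25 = 8.84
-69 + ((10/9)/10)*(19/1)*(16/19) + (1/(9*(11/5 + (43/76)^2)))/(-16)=-44034310/655029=-67.22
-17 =-17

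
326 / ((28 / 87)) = 1012.93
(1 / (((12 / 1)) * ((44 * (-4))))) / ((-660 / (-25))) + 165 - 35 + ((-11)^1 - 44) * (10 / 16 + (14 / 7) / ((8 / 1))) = 22825435 / 278784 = 81.87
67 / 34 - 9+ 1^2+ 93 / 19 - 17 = -11715 / 646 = -18.13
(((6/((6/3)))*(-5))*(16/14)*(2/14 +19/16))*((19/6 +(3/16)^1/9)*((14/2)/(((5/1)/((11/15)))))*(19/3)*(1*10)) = -529397/112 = -4726.76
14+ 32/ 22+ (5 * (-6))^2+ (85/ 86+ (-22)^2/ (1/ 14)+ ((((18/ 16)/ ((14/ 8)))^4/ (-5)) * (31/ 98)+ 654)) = 74313929957257/ 8903676320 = 8346.43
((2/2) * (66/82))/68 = 33/2788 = 0.01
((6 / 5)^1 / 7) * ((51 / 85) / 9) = 2 / 175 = 0.01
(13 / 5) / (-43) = -13 / 215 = -0.06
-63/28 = -9/4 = -2.25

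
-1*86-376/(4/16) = -1590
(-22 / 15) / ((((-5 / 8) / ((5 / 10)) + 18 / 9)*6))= -44 / 135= -0.33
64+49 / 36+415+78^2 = 236317 / 36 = 6564.36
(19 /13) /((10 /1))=19 /130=0.15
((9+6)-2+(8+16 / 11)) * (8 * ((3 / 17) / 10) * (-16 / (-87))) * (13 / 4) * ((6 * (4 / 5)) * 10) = 2466048 / 27115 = 90.95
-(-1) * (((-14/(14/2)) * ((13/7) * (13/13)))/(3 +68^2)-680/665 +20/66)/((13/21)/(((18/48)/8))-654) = 21942552/19519762955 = 0.00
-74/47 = -1.57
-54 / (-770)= 27 / 385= 0.07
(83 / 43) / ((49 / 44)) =3652 / 2107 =1.73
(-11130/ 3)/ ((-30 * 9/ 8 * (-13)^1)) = -2968/ 351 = -8.46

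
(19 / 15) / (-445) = -19 / 6675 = -0.00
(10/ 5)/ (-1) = -2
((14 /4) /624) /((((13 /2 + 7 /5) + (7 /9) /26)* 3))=35 /148448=0.00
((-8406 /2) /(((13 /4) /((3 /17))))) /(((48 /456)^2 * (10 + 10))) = -4551849 /4420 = -1029.83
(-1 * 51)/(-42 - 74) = 51/116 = 0.44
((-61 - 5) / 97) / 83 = -66 / 8051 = -0.01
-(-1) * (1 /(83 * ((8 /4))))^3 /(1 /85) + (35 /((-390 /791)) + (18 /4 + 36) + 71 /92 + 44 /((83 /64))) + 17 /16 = 43286433089 /8206287024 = 5.27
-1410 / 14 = -705 / 7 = -100.71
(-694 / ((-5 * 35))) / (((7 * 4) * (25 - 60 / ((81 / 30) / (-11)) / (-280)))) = 3123 / 532000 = 0.01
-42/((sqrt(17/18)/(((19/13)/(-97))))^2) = -272916/27032057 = -0.01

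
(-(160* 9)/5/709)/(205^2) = -288/29795725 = -0.00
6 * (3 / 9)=2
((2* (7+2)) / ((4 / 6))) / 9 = 3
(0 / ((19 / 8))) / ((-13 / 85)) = 0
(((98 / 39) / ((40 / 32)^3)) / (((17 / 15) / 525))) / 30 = 21952 / 1105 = 19.87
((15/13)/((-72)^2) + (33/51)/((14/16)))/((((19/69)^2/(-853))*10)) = -892288227199/1072256640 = -832.16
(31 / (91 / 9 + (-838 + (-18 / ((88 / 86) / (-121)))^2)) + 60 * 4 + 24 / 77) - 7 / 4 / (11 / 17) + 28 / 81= 88004395341337 / 369839668716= 237.95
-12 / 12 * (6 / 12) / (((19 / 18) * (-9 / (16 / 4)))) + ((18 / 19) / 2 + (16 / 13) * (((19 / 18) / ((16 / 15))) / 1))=2819 / 1482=1.90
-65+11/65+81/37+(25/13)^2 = -1842864/31265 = -58.94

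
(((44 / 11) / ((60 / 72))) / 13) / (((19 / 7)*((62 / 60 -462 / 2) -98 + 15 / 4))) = -288 / 686413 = -0.00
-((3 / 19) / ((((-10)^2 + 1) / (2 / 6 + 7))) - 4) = 7654 / 1919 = 3.99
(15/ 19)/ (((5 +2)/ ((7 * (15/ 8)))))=225/ 152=1.48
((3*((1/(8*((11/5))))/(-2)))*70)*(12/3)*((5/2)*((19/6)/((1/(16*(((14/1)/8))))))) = -116375/22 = -5289.77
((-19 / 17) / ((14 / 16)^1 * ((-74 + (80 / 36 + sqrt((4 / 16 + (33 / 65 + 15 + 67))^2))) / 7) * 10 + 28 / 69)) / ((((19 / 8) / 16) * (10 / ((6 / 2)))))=-8266752 / 51714935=-0.16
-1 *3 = -3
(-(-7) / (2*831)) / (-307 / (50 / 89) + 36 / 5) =-175 / 22406253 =-0.00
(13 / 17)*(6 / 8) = 39 / 68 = 0.57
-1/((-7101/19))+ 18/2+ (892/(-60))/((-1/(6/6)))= 847481/35505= 23.87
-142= -142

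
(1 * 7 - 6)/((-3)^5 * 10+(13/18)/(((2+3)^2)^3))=-281250/683437487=-0.00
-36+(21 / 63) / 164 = -17711 / 492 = -36.00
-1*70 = -70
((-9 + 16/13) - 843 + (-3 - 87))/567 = -12230/7371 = -1.66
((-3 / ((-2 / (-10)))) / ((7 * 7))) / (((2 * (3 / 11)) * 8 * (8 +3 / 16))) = -55 / 6419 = -0.01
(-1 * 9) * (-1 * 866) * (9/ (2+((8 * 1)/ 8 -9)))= -11691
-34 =-34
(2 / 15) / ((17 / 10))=4 / 51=0.08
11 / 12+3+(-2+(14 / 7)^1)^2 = 47 / 12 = 3.92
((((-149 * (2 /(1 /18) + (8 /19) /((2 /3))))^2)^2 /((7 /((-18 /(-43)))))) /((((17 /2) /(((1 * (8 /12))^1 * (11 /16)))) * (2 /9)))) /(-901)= -8587732143691462468608 /600834153857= -14293015948.85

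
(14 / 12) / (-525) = -1 / 450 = -0.00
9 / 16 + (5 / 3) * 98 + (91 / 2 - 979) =-769.60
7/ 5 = 1.40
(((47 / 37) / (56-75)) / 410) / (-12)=47 / 3458760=0.00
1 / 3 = 0.33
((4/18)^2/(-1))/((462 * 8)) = -1/74844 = -0.00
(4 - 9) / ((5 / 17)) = -17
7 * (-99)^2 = 68607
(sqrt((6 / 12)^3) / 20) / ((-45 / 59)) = -59 *sqrt(2) / 3600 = -0.02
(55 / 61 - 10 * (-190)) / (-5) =-23191 / 61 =-380.18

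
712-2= 710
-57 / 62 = -0.92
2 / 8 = 1 / 4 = 0.25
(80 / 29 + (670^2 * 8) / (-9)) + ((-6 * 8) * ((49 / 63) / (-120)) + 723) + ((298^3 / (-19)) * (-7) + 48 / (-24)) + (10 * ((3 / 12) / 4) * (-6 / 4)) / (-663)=819889173893719 / 87675120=9351446.27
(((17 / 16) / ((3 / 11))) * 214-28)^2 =373919569 / 576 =649165.92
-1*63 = -63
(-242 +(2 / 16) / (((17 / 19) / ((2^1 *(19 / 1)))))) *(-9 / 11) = 144855 / 748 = 193.66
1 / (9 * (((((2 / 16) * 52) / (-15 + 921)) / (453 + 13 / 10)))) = 1371986 / 195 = 7035.83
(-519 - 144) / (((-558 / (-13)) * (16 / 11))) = -31603 / 2976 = -10.62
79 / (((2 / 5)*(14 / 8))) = 790 / 7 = 112.86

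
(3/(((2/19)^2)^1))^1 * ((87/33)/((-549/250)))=-325.04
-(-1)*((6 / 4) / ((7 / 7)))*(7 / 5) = 21 / 10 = 2.10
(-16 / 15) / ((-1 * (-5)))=-16 / 75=-0.21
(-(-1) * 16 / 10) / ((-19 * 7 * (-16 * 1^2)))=1 / 1330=0.00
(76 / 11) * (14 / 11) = 1064 / 121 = 8.79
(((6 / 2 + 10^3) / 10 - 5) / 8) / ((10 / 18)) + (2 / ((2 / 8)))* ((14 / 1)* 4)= 187777 / 400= 469.44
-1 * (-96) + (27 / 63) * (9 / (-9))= 669 / 7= 95.57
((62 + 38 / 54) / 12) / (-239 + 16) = -1693 / 72252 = -0.02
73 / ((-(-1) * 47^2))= 73 / 2209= 0.03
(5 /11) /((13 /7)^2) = 245 /1859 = 0.13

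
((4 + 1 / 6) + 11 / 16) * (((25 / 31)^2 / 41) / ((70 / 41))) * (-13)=-378625 / 645792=-0.59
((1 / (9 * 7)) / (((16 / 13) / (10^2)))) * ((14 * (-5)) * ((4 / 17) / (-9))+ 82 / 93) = 2090075 / 597618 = 3.50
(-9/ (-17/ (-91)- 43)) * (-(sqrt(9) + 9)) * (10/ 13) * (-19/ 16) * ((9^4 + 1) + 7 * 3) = 118197765/ 7792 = 15169.12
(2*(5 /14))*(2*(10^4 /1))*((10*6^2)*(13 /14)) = 234000000 /49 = 4775510.20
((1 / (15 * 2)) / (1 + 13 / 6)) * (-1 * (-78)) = 78 / 95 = 0.82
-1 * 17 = -17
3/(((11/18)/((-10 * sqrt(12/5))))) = -216 * sqrt(15)/11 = -76.05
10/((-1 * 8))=-5/4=-1.25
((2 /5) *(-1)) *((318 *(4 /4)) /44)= -159 /55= -2.89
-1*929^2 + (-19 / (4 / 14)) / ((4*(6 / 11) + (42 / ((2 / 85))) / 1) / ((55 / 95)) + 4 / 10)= -3224057165919 / 3735694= -863041.02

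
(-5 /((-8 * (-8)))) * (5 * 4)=-25 /16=-1.56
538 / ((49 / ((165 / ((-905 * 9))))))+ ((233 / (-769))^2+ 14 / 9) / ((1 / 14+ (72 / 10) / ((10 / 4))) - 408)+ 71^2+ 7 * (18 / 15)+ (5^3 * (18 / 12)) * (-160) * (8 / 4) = -1838608342052458544171 / 33459157204776135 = -54950.83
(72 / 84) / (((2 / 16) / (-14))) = -96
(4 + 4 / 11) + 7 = 125 / 11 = 11.36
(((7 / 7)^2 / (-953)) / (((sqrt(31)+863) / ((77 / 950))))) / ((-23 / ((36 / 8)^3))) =16147593 / 41353910962400 - 18711*sqrt(31) / 41353910962400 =0.00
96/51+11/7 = 411/119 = 3.45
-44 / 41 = -1.07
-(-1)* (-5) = -5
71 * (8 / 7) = 81.14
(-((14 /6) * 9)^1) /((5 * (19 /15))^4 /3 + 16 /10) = -25515 /653549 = -0.04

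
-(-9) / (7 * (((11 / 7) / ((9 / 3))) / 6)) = 14.73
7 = 7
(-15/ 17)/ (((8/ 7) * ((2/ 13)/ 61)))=-83265/ 272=-306.12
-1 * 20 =-20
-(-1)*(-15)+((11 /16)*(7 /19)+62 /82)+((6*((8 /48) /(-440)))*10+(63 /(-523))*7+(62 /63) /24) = -200785022903 /13552319088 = -14.82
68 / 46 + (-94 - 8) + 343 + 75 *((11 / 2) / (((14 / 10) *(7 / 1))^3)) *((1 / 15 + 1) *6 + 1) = 1329808821 / 5411854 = 245.72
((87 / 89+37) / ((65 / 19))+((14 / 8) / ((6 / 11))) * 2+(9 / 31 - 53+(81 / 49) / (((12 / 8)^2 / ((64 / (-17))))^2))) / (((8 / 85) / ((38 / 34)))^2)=-129325384788125 / 30005912832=-4310.00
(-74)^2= 5476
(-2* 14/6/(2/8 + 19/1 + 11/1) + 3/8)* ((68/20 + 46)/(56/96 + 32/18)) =474981/102850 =4.62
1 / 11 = 0.09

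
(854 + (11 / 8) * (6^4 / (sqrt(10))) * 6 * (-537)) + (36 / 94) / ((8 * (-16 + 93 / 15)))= 7867003 / 9212 - 2870802 * sqrt(10) / 5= -1814800.61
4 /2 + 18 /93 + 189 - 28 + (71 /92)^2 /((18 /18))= 42975647 /262384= 163.79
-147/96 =-49/32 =-1.53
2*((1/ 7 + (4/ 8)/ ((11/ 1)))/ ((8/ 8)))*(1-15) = -58/ 11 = -5.27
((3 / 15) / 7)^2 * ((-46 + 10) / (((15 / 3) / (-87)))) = 3132 / 6125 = 0.51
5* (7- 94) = -435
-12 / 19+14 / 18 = 25 / 171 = 0.15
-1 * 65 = -65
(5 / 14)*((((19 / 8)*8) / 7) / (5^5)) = 19 / 61250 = 0.00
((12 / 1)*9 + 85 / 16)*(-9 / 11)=-16317 / 176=-92.71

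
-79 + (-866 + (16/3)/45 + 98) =-114329/135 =-846.88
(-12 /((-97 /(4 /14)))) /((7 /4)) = 96 /4753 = 0.02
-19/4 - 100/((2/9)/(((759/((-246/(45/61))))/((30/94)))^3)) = 5106916838003153/31287515002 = 163225.39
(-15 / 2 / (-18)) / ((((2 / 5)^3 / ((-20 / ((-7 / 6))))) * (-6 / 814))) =-1271875 / 84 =-15141.37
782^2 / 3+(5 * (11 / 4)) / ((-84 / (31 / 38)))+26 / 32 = 2602654813 / 12768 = 203842.01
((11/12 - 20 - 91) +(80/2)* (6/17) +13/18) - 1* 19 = -69917/612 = -114.24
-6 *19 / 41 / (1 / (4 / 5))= -456 / 205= -2.22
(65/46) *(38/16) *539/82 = 22.06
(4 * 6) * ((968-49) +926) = 44280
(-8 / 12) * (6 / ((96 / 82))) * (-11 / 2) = 451 / 24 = 18.79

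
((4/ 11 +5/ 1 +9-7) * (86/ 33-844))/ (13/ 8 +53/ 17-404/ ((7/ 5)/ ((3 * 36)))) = 237899088/ 1196498215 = 0.20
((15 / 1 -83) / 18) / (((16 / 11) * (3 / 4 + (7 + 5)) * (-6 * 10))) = 11 / 3240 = 0.00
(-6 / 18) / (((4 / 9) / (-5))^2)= -675 / 16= -42.19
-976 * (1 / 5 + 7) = -35136 / 5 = -7027.20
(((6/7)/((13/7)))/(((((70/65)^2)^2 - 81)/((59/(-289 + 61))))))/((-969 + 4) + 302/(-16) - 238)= -0.00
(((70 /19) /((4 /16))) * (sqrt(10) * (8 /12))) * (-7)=-3920 * sqrt(10) /57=-217.48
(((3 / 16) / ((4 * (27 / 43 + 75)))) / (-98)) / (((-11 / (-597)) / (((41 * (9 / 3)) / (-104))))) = 3157533 / 7777882112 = 0.00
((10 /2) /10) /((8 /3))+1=19 /16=1.19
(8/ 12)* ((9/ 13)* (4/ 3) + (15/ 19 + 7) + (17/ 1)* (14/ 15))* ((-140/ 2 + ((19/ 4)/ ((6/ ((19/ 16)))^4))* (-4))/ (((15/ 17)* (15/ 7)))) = -32228272893104113/ 53102739456000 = -606.90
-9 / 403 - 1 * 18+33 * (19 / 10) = 180051 / 4030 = 44.68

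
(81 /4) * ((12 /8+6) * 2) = 1215 /4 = 303.75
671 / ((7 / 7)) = 671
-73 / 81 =-0.90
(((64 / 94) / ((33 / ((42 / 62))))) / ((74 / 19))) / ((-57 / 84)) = -3136 / 592999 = -0.01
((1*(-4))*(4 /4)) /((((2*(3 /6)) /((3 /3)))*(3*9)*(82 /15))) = -10 /369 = -0.03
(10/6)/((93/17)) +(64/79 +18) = 421309/22041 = 19.11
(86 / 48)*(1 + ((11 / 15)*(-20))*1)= -1763 / 72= -24.49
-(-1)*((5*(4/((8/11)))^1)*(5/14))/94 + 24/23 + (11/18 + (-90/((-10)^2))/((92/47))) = 1769711/1362060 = 1.30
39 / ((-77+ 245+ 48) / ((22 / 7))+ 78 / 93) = 0.56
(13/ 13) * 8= 8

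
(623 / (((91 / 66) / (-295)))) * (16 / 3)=-9241760 / 13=-710904.62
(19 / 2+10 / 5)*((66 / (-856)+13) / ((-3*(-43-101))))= 127213 / 369792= 0.34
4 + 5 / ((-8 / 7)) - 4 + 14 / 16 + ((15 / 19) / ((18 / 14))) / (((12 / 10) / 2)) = -847 / 342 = -2.48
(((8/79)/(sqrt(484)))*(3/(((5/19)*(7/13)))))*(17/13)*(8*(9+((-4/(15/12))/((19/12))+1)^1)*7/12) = 103088/21725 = 4.75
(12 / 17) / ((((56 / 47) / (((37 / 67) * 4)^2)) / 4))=6176928 / 534191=11.56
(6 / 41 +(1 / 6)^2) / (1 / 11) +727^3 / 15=189046380971 / 7380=25616040.78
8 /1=8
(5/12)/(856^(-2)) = 915920/3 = 305306.67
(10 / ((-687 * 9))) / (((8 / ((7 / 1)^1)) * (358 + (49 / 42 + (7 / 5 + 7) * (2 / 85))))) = -0.00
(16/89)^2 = 256/7921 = 0.03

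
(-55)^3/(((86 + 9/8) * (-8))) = 166375/697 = 238.70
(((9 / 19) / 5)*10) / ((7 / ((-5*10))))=-900 / 133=-6.77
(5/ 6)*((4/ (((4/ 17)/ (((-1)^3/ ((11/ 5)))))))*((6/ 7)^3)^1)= -15300/ 3773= -4.06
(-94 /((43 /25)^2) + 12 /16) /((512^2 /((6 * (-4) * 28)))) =4818513 /60588032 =0.08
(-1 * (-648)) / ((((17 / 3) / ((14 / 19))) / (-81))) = -2204496 / 323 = -6825.07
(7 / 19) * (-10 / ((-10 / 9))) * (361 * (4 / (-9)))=-532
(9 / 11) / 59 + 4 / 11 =245 / 649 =0.38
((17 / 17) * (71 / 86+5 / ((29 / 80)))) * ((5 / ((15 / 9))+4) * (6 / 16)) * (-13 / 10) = -9953307 / 199520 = -49.89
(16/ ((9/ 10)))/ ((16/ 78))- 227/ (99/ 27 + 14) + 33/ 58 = 685993/ 9222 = 74.39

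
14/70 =0.20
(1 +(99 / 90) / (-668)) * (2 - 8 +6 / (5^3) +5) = -793611 / 835000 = -0.95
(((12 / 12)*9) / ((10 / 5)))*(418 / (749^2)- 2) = -5047128 / 561001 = -9.00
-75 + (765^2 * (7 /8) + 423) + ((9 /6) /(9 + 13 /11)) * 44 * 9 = 512478.21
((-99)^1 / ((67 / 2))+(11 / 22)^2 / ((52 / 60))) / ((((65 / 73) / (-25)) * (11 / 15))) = 50868225 / 498212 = 102.10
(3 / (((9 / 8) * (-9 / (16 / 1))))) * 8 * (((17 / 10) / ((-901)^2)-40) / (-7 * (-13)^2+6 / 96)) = -156477022208 / 122015839185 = -1.28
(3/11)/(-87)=-1/319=-0.00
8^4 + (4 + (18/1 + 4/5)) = 4118.80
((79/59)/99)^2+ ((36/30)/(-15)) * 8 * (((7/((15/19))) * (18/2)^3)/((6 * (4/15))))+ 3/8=-17639622429949/6823456200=-2585.14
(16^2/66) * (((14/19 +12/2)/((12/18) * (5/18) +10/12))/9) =32768/11495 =2.85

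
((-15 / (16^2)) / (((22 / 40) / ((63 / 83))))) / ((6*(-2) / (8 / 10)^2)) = 63 / 14608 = 0.00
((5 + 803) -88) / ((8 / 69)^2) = 214245 / 4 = 53561.25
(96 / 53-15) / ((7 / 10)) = -6990 / 371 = -18.84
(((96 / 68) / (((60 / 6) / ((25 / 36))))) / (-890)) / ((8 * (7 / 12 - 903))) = 1 / 65537108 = 0.00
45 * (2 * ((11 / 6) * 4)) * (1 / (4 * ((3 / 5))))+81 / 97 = 26756 / 97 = 275.84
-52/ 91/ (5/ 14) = -8/ 5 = -1.60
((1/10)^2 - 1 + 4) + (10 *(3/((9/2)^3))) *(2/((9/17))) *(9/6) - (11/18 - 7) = 821179/72900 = 11.26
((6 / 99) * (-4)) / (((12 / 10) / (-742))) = 14840 / 99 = 149.90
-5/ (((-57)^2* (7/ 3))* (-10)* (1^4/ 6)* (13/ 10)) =10/ 32851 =0.00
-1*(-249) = 249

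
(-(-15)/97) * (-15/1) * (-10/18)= 125/97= 1.29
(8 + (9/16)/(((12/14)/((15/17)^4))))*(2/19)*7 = 157111507/25390384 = 6.19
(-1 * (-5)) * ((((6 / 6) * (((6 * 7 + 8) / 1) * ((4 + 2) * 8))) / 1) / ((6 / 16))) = 32000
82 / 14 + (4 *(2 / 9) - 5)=110 / 63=1.75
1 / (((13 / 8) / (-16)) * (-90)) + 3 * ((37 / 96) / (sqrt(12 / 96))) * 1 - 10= -6.62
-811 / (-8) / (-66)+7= 2885 / 528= 5.46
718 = 718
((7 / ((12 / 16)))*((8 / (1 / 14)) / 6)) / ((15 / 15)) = 1568 / 9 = 174.22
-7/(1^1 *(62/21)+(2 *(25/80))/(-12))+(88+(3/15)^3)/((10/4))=39941898/1218125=32.79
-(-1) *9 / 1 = 9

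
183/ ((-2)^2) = 183/ 4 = 45.75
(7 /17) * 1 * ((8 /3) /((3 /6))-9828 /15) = -68236 /255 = -267.59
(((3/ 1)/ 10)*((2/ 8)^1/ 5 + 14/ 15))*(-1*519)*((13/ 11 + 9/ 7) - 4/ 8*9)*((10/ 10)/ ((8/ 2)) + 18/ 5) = 9584373/ 8000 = 1198.05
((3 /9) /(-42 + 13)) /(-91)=0.00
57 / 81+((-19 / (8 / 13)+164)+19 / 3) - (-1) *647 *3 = 449531 / 216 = 2081.16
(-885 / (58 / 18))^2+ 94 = 75529.46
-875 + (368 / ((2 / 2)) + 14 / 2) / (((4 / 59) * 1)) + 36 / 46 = 428447 / 92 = 4657.03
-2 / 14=-1 / 7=-0.14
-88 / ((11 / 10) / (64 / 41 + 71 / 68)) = -145260 / 697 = -208.41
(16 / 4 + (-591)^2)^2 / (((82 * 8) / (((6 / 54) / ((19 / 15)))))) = 610000056125 / 37392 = 16313651.48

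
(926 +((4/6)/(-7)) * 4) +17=19795/21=942.62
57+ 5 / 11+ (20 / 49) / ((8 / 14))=4479 / 77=58.17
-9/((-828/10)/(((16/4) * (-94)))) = -940/23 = -40.87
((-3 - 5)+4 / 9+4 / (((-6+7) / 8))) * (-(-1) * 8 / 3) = 1760 / 27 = 65.19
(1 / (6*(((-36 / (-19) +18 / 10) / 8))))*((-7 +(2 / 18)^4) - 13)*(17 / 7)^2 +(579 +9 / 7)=182032443542 / 338527917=537.72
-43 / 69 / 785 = -43 / 54165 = -0.00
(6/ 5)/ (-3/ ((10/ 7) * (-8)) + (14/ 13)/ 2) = 1248/ 833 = 1.50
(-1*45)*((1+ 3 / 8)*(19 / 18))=-1045 / 16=-65.31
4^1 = 4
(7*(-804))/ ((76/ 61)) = -85827/ 19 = -4517.21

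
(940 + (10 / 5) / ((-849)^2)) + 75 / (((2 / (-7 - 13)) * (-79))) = 54067283168 / 56943279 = 949.49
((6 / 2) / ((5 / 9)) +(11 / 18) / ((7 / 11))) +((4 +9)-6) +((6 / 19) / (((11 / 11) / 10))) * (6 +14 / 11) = 36.33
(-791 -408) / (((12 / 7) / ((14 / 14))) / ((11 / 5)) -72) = 92323 / 5484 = 16.83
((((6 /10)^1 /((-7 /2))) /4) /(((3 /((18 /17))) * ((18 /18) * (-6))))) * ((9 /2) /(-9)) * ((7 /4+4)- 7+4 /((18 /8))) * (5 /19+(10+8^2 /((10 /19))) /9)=-12727 /1285200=-0.01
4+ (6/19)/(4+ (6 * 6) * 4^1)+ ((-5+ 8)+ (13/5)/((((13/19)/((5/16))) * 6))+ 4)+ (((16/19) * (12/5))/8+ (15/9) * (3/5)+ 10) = 7576433/337440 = 22.45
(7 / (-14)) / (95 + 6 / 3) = -1 / 194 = -0.01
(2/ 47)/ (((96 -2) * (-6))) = -1/ 13254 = -0.00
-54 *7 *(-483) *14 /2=1278018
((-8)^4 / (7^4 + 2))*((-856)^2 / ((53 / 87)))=87037313024 / 42453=2050204.06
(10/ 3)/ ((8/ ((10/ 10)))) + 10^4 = 120005/ 12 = 10000.42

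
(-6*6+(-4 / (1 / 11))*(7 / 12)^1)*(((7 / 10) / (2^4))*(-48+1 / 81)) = 1006733 / 7776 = 129.47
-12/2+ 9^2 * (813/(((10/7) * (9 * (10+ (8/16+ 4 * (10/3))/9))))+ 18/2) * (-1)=-524634/445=-1178.95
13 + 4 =17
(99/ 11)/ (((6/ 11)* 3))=11/ 2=5.50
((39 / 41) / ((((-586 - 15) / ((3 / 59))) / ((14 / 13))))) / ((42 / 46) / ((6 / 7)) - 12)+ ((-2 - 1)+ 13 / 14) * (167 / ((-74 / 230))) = 1075.18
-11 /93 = -0.12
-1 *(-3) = 3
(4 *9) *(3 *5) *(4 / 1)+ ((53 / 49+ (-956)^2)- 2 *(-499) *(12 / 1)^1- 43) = 45473474 / 49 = 928030.08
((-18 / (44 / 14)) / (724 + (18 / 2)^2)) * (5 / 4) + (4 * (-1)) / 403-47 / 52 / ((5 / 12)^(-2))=-10320725 / 58728384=-0.18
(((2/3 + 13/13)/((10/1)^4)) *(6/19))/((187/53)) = 0.00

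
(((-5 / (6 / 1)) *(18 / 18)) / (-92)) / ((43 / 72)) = 15 / 989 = 0.02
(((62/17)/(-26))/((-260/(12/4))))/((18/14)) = 217/172380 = 0.00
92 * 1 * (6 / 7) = 552 / 7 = 78.86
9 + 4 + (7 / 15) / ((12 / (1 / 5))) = 13.01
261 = 261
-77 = -77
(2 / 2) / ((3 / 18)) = 6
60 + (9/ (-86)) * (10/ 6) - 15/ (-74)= 95505/ 1591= 60.03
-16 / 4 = -4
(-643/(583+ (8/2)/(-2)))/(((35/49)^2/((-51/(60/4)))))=76517/10375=7.38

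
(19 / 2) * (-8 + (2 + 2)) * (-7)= 266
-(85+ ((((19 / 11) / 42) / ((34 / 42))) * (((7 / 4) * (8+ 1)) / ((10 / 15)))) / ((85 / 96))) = -86.36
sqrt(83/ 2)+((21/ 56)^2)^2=81/ 4096+sqrt(166)/ 2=6.46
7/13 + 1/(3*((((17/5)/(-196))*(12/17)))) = -3122/117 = -26.68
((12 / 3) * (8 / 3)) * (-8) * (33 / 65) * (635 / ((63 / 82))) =-29325824 / 819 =-35806.87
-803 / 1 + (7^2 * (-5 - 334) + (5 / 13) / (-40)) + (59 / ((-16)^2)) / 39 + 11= -173751589 / 9984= -17403.00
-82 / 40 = -41 / 20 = -2.05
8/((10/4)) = 16/5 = 3.20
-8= -8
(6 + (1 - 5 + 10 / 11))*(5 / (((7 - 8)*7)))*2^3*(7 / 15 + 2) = -41.00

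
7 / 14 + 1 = 3 / 2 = 1.50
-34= -34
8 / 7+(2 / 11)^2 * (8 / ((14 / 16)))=1224 / 847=1.45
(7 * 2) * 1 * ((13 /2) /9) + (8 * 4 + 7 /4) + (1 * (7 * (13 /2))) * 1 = 3217 /36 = 89.36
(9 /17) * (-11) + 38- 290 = -257.82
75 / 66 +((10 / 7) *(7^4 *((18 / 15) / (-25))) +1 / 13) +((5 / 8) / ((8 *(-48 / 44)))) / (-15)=-1346073827 / 8236800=-163.42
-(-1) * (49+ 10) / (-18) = -59 / 18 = -3.28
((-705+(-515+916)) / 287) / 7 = -304 / 2009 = -0.15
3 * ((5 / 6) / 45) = 1 / 18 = 0.06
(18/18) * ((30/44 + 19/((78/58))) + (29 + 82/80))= 769369/17160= 44.84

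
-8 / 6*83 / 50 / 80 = -83 / 3000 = -0.03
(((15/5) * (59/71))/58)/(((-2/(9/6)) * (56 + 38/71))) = -59/103472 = -0.00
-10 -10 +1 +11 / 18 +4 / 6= -17.72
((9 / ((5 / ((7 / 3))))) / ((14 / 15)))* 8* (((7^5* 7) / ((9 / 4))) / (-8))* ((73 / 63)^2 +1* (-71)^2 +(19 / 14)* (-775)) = -76056575441 / 81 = -938970067.17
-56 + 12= -44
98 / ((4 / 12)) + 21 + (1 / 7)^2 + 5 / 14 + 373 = 67461 / 98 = 688.38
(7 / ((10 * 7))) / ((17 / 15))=0.09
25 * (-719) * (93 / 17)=-1671675 / 17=-98333.82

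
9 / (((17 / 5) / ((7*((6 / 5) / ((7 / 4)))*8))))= 1728 / 17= 101.65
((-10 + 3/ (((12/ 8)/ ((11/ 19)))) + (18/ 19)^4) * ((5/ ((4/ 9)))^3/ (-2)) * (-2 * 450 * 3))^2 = 64844734714013229697265625/ 271737008656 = 238630487009232.21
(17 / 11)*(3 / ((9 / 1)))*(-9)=-4.64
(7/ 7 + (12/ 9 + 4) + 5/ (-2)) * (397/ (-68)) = -9131/ 408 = -22.38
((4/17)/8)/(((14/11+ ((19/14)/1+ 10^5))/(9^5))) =4546773/261806885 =0.02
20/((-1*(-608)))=5/152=0.03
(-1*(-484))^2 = 234256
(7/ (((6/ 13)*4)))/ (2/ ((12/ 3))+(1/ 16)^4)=745472/ 98307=7.58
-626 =-626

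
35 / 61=0.57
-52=-52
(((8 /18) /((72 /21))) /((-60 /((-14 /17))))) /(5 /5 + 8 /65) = 637 /402084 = 0.00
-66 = -66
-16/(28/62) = -248/7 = -35.43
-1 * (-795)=795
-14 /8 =-7 /4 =-1.75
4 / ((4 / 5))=5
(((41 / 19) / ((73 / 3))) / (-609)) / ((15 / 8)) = -328 / 4223415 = -0.00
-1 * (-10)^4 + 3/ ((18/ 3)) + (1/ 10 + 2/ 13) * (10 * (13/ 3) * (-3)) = -20065/ 2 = -10032.50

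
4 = 4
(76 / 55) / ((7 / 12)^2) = 10944 / 2695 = 4.06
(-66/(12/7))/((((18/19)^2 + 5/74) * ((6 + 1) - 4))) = -146927/11049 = -13.30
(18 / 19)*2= 36 / 19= 1.89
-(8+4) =-12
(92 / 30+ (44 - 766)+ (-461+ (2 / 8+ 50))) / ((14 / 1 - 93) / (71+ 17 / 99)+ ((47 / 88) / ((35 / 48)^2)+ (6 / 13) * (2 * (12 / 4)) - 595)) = 643545687785 / 337435649214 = 1.91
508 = 508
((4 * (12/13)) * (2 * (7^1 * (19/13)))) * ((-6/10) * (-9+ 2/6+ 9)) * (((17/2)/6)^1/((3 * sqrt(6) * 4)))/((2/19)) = -42959 * sqrt(6)/15210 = -6.92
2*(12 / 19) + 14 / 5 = 4.06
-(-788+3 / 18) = 4727 / 6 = 787.83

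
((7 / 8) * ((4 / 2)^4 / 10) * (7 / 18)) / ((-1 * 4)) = -0.14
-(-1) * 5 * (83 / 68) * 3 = 1245 / 68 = 18.31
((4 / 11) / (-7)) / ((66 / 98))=-28 / 363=-0.08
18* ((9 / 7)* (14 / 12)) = 27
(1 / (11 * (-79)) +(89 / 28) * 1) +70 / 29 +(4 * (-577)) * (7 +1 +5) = -29998.41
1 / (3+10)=1 / 13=0.08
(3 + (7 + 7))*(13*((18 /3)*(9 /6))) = 1989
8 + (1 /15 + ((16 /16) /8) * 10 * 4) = 196 /15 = 13.07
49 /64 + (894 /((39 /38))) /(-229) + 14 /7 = -197807 /190528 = -1.04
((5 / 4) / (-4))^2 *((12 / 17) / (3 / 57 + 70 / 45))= 513 / 11968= 0.04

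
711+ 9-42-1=677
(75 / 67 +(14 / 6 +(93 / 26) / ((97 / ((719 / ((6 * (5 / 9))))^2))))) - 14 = 86437303757 / 50692200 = 1705.14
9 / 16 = 0.56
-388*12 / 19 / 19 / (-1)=4656 / 361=12.90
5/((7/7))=5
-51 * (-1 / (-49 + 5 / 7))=-357 / 338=-1.06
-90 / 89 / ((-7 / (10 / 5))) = 180 / 623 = 0.29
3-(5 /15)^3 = 80 /27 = 2.96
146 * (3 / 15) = 146 / 5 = 29.20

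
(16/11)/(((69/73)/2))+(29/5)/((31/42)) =1286542/117645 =10.94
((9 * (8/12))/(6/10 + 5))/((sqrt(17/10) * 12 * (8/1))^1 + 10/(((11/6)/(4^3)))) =1375/390404 -605 * sqrt(170)/6246464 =0.00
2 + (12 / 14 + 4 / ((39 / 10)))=1060 / 273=3.88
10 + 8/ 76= 192/ 19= 10.11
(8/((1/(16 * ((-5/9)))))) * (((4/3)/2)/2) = -640/27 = -23.70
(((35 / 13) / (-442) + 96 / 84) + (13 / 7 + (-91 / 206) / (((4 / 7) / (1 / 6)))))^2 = 1656141219361225 / 201756797708544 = 8.21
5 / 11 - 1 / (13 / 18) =-133 / 143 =-0.93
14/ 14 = 1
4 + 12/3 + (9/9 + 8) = 17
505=505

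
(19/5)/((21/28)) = 76/15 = 5.07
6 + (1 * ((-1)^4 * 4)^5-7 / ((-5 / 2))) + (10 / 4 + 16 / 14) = 1036.44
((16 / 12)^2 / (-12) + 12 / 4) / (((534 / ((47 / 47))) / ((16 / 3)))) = 0.03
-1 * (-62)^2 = -3844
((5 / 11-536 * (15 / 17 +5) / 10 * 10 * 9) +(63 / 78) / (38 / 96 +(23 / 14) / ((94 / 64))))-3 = -28378.48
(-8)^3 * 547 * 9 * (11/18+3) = -9102080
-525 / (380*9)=-35 / 228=-0.15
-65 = -65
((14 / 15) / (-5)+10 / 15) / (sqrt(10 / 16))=24 * sqrt(10) / 125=0.61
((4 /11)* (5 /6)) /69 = 10 /2277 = 0.00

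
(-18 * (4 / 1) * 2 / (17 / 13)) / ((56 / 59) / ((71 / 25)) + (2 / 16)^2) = -55763968 / 177157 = -314.77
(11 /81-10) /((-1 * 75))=799 /6075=0.13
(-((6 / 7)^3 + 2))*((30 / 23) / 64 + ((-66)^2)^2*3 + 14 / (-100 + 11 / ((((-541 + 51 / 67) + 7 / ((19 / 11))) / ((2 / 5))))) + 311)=-3224581706953966064497 / 21540788654672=-149696548.19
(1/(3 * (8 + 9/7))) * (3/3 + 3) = 0.14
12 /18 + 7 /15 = 17 /15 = 1.13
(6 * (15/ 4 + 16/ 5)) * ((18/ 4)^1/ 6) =1251/ 40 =31.28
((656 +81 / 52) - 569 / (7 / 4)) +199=193435 / 364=531.41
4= 4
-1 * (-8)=8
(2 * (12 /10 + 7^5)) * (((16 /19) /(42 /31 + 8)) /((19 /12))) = 500212032 /261725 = 1911.21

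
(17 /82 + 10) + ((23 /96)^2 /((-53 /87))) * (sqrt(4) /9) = 305994251 /30039552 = 10.19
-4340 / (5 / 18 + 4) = -11160 / 11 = -1014.55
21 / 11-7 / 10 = 133 / 110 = 1.21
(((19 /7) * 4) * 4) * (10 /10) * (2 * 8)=4864 /7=694.86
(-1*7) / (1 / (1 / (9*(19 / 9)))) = -7 / 19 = -0.37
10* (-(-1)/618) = 5/309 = 0.02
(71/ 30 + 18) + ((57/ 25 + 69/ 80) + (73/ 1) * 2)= 203411/ 1200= 169.51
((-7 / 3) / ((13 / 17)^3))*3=-34391 / 2197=-15.65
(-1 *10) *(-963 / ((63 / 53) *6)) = 28355 / 21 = 1350.24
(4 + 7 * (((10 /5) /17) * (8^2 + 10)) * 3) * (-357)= -66696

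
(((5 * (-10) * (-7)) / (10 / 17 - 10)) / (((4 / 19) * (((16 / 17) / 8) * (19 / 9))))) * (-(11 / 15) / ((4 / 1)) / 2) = 66759 / 1024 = 65.19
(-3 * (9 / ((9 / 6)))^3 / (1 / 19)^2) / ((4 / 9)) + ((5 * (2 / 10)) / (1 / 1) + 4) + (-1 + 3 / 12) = -2105335 / 4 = -526333.75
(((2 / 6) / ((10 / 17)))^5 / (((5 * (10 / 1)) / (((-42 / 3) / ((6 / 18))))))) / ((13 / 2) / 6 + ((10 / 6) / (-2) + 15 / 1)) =-9938999 / 3088125000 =-0.00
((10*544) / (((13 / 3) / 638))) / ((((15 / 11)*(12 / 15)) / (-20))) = -190889600 / 13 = -14683815.38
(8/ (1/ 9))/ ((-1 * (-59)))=72/ 59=1.22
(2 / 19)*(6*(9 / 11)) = 108 / 209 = 0.52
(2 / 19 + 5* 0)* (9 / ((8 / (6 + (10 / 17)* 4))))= 639 / 646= 0.99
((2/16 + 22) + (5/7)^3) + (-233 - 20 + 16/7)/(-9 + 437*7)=18753059/836920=22.41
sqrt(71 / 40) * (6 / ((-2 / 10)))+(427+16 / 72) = 387.25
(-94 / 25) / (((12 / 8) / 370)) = -13912 / 15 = -927.47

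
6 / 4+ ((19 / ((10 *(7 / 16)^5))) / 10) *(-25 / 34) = -4123579 / 571438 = -7.22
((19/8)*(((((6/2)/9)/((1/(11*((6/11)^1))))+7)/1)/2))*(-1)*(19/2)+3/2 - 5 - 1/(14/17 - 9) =-466635/4448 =-104.91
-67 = -67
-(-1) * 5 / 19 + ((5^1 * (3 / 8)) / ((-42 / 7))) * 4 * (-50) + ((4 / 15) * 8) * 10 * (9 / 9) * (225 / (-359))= 673815 / 13642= 49.39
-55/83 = -0.66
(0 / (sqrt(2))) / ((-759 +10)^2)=0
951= 951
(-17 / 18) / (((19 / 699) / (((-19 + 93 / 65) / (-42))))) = -14.53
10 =10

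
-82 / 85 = -0.96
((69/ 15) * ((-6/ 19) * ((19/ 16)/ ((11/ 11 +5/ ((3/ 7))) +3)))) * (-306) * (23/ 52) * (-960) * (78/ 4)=-13111794/ 47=-278974.34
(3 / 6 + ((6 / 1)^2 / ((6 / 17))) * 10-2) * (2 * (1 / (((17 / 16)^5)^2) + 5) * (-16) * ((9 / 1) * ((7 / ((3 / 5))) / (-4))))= 9564493285978166340 / 2015993900449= 4744306.66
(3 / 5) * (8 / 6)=4 / 5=0.80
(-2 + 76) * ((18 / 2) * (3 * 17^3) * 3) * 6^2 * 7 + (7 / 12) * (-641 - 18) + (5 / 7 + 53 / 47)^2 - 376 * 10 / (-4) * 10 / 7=9639114557998747 / 1298892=7421028505.83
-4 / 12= -1 / 3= -0.33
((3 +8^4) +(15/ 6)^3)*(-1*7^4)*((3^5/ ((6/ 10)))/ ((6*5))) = -2133910359/ 16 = -133369397.44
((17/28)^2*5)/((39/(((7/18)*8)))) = 1445/9828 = 0.15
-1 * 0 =0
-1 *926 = -926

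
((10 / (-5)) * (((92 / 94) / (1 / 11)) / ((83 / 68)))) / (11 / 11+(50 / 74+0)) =-1273096 / 120931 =-10.53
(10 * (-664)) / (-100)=66.40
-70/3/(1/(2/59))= -140/177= -0.79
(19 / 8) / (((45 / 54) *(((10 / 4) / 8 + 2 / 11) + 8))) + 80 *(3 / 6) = 301508 / 7475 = 40.34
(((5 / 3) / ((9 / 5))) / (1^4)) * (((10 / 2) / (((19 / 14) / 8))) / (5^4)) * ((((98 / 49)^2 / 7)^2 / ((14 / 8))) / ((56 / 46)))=5888 / 879795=0.01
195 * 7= 1365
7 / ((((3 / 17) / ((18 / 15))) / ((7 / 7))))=47.60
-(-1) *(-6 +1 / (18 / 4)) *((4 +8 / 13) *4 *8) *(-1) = 2560 / 3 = 853.33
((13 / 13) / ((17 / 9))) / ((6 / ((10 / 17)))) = 15 / 289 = 0.05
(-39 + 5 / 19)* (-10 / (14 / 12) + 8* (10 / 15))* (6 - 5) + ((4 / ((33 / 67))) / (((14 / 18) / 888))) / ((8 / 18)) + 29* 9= 93260401 / 4389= 21248.67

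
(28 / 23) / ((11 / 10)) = 1.11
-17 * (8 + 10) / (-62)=153 / 31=4.94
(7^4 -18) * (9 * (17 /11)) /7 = 364599 /77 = 4735.05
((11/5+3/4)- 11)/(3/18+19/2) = -483/580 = -0.83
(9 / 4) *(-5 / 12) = -15 / 16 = -0.94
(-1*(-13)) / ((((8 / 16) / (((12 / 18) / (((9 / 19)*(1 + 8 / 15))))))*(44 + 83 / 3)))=0.33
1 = 1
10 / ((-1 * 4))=-5 / 2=-2.50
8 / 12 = 2 / 3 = 0.67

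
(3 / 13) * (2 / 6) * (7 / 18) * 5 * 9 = 35 / 26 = 1.35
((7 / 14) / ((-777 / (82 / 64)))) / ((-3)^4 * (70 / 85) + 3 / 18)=-697 / 56532448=-0.00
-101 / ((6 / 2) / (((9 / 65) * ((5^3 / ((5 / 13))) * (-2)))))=3030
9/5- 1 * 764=-762.20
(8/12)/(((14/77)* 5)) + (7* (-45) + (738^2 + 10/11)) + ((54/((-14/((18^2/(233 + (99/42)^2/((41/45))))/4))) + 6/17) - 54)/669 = 654209204689406888/1201860142395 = 544330.56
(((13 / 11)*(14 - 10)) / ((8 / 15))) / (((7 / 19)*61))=3705 / 9394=0.39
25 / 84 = 0.30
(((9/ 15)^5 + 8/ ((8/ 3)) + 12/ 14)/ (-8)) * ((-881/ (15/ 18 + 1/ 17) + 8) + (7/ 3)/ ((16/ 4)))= 7667728983/ 15925000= 481.49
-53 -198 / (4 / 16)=-845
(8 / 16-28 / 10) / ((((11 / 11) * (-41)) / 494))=5681 / 205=27.71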